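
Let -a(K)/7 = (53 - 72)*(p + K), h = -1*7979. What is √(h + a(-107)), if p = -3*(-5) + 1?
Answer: I*√20082 ≈ 141.71*I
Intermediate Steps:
h = -7979
p = 16 (p = 15 + 1 = 16)
a(K) = 2128 + 133*K (a(K) = -7*(53 - 72)*(16 + K) = -(-133)*(16 + K) = -7*(-304 - 19*K) = 2128 + 133*K)
√(h + a(-107)) = √(-7979 + (2128 + 133*(-107))) = √(-7979 + (2128 - 14231)) = √(-7979 - 12103) = √(-20082) = I*√20082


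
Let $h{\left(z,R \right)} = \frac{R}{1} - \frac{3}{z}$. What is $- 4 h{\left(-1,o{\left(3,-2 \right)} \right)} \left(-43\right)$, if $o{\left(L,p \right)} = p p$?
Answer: $1204$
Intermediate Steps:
$o{\left(L,p \right)} = p^{2}$
$h{\left(z,R \right)} = R - \frac{3}{z}$ ($h{\left(z,R \right)} = R 1 - \frac{3}{z} = R - \frac{3}{z}$)
$- 4 h{\left(-1,o{\left(3,-2 \right)} \right)} \left(-43\right) = - 4 \left(\left(-2\right)^{2} - \frac{3}{-1}\right) \left(-43\right) = - 4 \left(4 - -3\right) \left(-43\right) = - 4 \left(4 + 3\right) \left(-43\right) = \left(-4\right) 7 \left(-43\right) = \left(-28\right) \left(-43\right) = 1204$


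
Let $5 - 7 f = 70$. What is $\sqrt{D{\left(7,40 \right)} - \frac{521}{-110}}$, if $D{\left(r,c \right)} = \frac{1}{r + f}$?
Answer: $\frac{\sqrt{208065}}{220} \approx 2.0734$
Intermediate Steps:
$f = - \frac{65}{7}$ ($f = \frac{5}{7} - 10 = - \frac{65}{7} \approx -9.2857$)
$D{\left(r,c \right)} = \frac{1}{- \frac{65}{7} + r}$ ($D{\left(r,c \right)} = \frac{1}{r - \frac{65}{7}} = \frac{1}{- \frac{65}{7} + r}$)
$\sqrt{D{\left(7,40 \right)} - \frac{521}{-110}} = \sqrt{\frac{7}{-65 + 7 \cdot 7} - \frac{521}{-110}} = \sqrt{\frac{7}{-65 + 49} - - \frac{521}{110}} = \sqrt{\frac{7}{-16} + \frac{521}{110}} = \sqrt{7 \left(- \frac{1}{16}\right) + \frac{521}{110}} = \sqrt{- \frac{7}{16} + \frac{521}{110}} = \sqrt{\frac{3783}{880}} = \frac{\sqrt{208065}}{220}$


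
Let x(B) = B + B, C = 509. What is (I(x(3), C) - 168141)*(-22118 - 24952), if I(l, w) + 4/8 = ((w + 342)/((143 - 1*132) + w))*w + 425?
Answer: 408470734647/52 ≈ 7.8552e+9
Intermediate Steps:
x(B) = 2*B
I(l, w) = 849/2 + w*(342 + w)/(11 + w) (I(l, w) = -½ + (((w + 342)/((143 - 1*132) + w))*w + 425) = -½ + (((342 + w)/((143 - 132) + w))*w + 425) = -½ + (((342 + w)/(11 + w))*w + 425) = -½ + (w*(342 + w)/(11 + w) + 425) = -½ + (425 + w*(342 + w)/(11 + w)) = 849/2 + w*(342 + w)/(11 + w))
(I(x(3), C) - 168141)*(-22118 - 24952) = ((9339 + 2*509² + 1533*509)/(2*(11 + 509)) - 168141)*(-22118 - 24952) = ((½)*(9339 + 2*259081 + 780297)/520 - 168141)*(-47070) = ((½)*(1/520)*(9339 + 518162 + 780297) - 168141)*(-47070) = ((½)*(1/520)*1307798 - 168141)*(-47070) = (653899/520 - 168141)*(-47070) = -86779421/520*(-47070) = 408470734647/52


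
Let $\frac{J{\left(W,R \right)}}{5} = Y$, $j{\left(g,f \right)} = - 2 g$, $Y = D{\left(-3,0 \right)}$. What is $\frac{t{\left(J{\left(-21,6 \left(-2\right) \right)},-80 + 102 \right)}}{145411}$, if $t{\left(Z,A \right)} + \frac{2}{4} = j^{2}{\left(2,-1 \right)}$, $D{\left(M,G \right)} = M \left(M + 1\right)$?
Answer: $\frac{31}{290822} \approx 0.00010659$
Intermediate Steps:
$D{\left(M,G \right)} = M \left(1 + M\right)$
$Y = 6$ ($Y = - 3 \left(1 - 3\right) = \left(-3\right) \left(-2\right) = 6$)
$J{\left(W,R \right)} = 30$ ($J{\left(W,R \right)} = 5 \cdot 6 = 30$)
$t{\left(Z,A \right)} = \frac{31}{2}$ ($t{\left(Z,A \right)} = - \frac{1}{2} + \left(\left(-2\right) 2\right)^{2} = - \frac{1}{2} + \left(-4\right)^{2} = - \frac{1}{2} + 16 = \frac{31}{2}$)
$\frac{t{\left(J{\left(-21,6 \left(-2\right) \right)},-80 + 102 \right)}}{145411} = \frac{31}{2 \cdot 145411} = \frac{31}{2} \cdot \frac{1}{145411} = \frac{31}{290822}$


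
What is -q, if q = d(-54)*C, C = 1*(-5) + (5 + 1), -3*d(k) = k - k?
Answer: 0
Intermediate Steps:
d(k) = 0 (d(k) = -(k - k)/3 = -⅓*0 = 0)
C = 1 (C = -5 + 6 = 1)
q = 0 (q = 0*1 = 0)
-q = -1*0 = 0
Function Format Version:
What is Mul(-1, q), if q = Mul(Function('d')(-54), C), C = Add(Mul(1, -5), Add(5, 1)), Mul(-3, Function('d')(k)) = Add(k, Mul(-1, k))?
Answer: 0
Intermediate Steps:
Function('d')(k) = 0 (Function('d')(k) = Mul(Rational(-1, 3), Add(k, Mul(-1, k))) = Mul(Rational(-1, 3), 0) = 0)
C = 1 (C = Add(-5, 6) = 1)
q = 0 (q = Mul(0, 1) = 0)
Mul(-1, q) = Mul(-1, 0) = 0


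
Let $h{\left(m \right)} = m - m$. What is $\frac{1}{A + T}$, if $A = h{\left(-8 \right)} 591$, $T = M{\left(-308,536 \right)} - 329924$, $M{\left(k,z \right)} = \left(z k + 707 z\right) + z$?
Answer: $- \frac{1}{115524} \approx -8.6562 \cdot 10^{-6}$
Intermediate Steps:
$h{\left(m \right)} = 0$
$M{\left(k,z \right)} = 708 z + k z$ ($M{\left(k,z \right)} = \left(k z + 707 z\right) + z = \left(707 z + k z\right) + z = 708 z + k z$)
$T = -115524$ ($T = 536 \left(708 - 308\right) - 329924 = 536 \cdot 400 - 329924 = 214400 - 329924 = -115524$)
$A = 0$ ($A = 0 \cdot 591 = 0$)
$\frac{1}{A + T} = \frac{1}{0 - 115524} = \frac{1}{-115524} = - \frac{1}{115524}$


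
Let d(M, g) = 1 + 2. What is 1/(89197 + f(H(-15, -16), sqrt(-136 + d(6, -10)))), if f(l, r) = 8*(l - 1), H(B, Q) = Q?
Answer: 1/89061 ≈ 1.1228e-5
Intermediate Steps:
d(M, g) = 3
f(l, r) = -8 + 8*l (f(l, r) = 8*(-1 + l) = -8 + 8*l)
1/(89197 + f(H(-15, -16), sqrt(-136 + d(6, -10)))) = 1/(89197 + (-8 + 8*(-16))) = 1/(89197 + (-8 - 128)) = 1/(89197 - 136) = 1/89061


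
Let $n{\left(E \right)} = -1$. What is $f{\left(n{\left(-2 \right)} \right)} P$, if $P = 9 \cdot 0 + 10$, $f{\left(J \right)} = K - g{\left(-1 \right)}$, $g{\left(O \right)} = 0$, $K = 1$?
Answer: $10$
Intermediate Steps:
$f{\left(J \right)} = 1$ ($f{\left(J \right)} = 1 - 0 = 1 + 0 = 1$)
$P = 10$ ($P = 0 + 10 = 10$)
$f{\left(n{\left(-2 \right)} \right)} P = 1 \cdot 10 = 10$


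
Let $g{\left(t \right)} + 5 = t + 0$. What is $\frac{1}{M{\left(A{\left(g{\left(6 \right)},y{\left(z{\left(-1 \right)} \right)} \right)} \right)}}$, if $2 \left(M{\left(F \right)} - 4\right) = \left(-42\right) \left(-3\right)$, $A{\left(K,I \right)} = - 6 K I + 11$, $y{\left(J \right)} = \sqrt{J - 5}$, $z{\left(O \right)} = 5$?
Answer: $\frac{1}{67} \approx 0.014925$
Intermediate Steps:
$g{\left(t \right)} = -5 + t$ ($g{\left(t \right)} = -5 + \left(t + 0\right) = -5 + t$)
$y{\left(J \right)} = \sqrt{-5 + J}$
$A{\left(K,I \right)} = 11 - 6 I K$ ($A{\left(K,I \right)} = - 6 I K + 11 = 11 - 6 I K$)
$M{\left(F \right)} = 67$ ($M{\left(F \right)} = 4 + \frac{\left(-42\right) \left(-3\right)}{2} = 4 + \frac{1}{2} \cdot 126 = 4 + 63 = 67$)
$\frac{1}{M{\left(A{\left(g{\left(6 \right)},y{\left(z{\left(-1 \right)} \right)} \right)} \right)}} = \frac{1}{67}$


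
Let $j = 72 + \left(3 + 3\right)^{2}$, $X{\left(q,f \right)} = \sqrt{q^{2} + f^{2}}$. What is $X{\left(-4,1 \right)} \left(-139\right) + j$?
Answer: $108 - 139 \sqrt{17} \approx -465.11$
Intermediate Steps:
$X{\left(q,f \right)} = \sqrt{f^{2} + q^{2}}$
$j = 108$ ($j = 72 + 6^{2} = 72 + 36 = 108$)
$X{\left(-4,1 \right)} \left(-139\right) + j = \sqrt{1^{2} + \left(-4\right)^{2}} \left(-139\right) + 108 = \sqrt{1 + 16} \left(-139\right) + 108 = \sqrt{17} \left(-139\right) + 108 = - 139 \sqrt{17} + 108 = 108 - 139 \sqrt{17}$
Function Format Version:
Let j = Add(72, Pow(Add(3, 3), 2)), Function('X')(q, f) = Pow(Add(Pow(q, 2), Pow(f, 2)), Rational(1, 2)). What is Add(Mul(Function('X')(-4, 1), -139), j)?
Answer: Add(108, Mul(-139, Pow(17, Rational(1, 2)))) ≈ -465.11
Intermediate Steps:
Function('X')(q, f) = Pow(Add(Pow(f, 2), Pow(q, 2)), Rational(1, 2))
j = 108 (j = Add(72, Pow(6, 2)) = Add(72, 36) = 108)
Add(Mul(Function('X')(-4, 1), -139), j) = Add(Mul(Pow(Add(Pow(1, 2), Pow(-4, 2)), Rational(1, 2)), -139), 108) = Add(Mul(Pow(Add(1, 16), Rational(1, 2)), -139), 108) = Add(Mul(Pow(17, Rational(1, 2)), -139), 108) = Add(Mul(-139, Pow(17, Rational(1, 2))), 108) = Add(108, Mul(-139, Pow(17, Rational(1, 2))))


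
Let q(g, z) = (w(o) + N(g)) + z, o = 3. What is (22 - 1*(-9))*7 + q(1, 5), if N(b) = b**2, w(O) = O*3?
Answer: 232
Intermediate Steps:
w(O) = 3*O
q(g, z) = 9 + z + g**2 (q(g, z) = (3*3 + g**2) + z = (9 + g**2) + z = 9 + z + g**2)
(22 - 1*(-9))*7 + q(1, 5) = (22 - 1*(-9))*7 + (9 + 5 + 1**2) = (22 + 9)*7 + (9 + 5 + 1) = 31*7 + 15 = 217 + 15 = 232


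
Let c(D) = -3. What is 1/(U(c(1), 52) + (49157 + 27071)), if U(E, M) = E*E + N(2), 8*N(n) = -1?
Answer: 8/609895 ≈ 1.3117e-5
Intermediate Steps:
N(n) = -1/8 (N(n) = (1/8)*(-1) = -1/8)
U(E, M) = -1/8 + E**2 (U(E, M) = E*E - 1/8 = E**2 - 1/8 = -1/8 + E**2)
1/(U(c(1), 52) + (49157 + 27071)) = 1/((-1/8 + (-3)**2) + (49157 + 27071)) = 1/((-1/8 + 9) + 76228) = 1/(71/8 + 76228) = 1/(609895/8) = 8/609895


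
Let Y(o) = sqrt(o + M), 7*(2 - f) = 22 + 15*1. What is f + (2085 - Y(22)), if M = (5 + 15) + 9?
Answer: 14572/7 - sqrt(51) ≈ 2074.6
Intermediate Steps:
f = -23/7 (f = 2 - (22 + 15*1)/7 = 2 - (22 + 15)/7 = 2 - 1/7*37 = 2 - 37/7 = -23/7 ≈ -3.2857)
M = 29 (M = 20 + 9 = 29)
Y(o) = sqrt(29 + o) (Y(o) = sqrt(o + 29) = sqrt(29 + o))
f + (2085 - Y(22)) = -23/7 + (2085 - sqrt(29 + 22)) = -23/7 + (2085 - sqrt(51)) = 14572/7 - sqrt(51)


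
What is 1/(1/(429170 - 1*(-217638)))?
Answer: 646808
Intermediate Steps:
1/(1/(429170 - 1*(-217638))) = 1/(1/(429170 + 217638)) = 1/(1/646808) = 646808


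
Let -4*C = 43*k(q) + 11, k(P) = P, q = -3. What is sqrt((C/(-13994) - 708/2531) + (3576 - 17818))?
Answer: 3*I*sqrt(1985203790543993807)/35418814 ≈ 119.34*I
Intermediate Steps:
C = 59/2 (C = -(43*(-3) + 11)/4 = -(-129 + 11)/4 = -1/4*(-118) = 59/2 ≈ 29.500)
sqrt((C/(-13994) - 708/2531) + (3576 - 17818)) = sqrt(((59/2)/(-13994) - 708/2531) + (3576 - 17818)) = sqrt(((59/2)*(-1/13994) - 708*1/2531) - 14242) = sqrt((-59/27988 - 708/2531) - 14242) = sqrt(-19964833/70837628 - 14242) = sqrt(-1008889462809/70837628) = 3*I*sqrt(1985203790543993807)/35418814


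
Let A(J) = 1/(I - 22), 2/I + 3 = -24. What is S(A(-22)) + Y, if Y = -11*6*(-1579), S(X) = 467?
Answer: 104681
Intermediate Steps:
I = -2/27 (I = 2/(-3 - 24) = 2/(-27) = 2*(-1/27) = -2/27 ≈ -0.074074)
A(J) = -27/596 (A(J) = 1/(-2/27 - 22) = 1/(-596/27) = -27/596)
Y = 104214 (Y = -66*(-1579) = 104214)
S(A(-22)) + Y = 467 + 104214 = 104681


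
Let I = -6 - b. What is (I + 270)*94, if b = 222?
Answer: 3948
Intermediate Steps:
I = -228 (I = -6 - 1*222 = -6 - 222 = -228)
(I + 270)*94 = (-228 + 270)*94 = 42*94 = 3948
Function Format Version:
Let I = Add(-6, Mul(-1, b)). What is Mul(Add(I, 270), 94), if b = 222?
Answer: 3948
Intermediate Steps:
I = -228 (I = Add(-6, Mul(-1, 222)) = Add(-6, -222) = -228)
Mul(Add(I, 270), 94) = Mul(Add(-228, 270), 94) = Mul(42, 94) = 3948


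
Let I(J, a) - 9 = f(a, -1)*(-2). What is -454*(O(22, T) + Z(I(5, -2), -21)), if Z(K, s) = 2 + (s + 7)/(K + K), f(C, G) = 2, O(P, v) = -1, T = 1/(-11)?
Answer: 908/5 ≈ 181.60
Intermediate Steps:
T = -1/11 ≈ -0.090909
I(J, a) = 5 (I(J, a) = 9 + 2*(-2) = 9 - 4 = 5)
Z(K, s) = 2 + (7 + s)/(2*K) (Z(K, s) = 2 + (7 + s)/((2*K)) = 2 + (7 + s)*(1/(2*K)) = 2 + (7 + s)/(2*K))
-454*(O(22, T) + Z(I(5, -2), -21)) = -454*(-1 + (½)*(7 - 21 + 4*5)/5) = -454*(-1 + (½)*(⅕)*(7 - 21 + 20)) = -454*(-1 + (½)*(⅕)*6) = -454*(-1 + ⅗) = -454*(-⅖) = 908/5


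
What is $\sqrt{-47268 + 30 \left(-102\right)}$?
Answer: $6 i \sqrt{1398} \approx 224.34 i$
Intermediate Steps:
$\sqrt{-47268 + 30 \left(-102\right)} = \sqrt{-47268 - 3060} = \sqrt{-50328} = 6 i \sqrt{1398}$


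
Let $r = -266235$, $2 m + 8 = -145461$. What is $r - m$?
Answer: $- \frac{387001}{2} \approx -1.935 \cdot 10^{5}$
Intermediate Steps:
$m = - \frac{145469}{2}$ ($m = -4 + \frac{1}{2} \left(-145461\right) = -4 - \frac{145461}{2} = - \frac{145469}{2} \approx -72735.0$)
$r - m = -266235 - - \frac{145469}{2} = -266235 + \frac{145469}{2} = - \frac{387001}{2}$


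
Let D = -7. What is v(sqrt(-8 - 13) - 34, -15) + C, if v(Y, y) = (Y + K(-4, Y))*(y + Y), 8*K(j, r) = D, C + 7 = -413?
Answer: 10143/8 - 671*I*sqrt(21)/8 ≈ 1267.9 - 384.36*I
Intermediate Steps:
C = -420 (C = -7 - 413 = -420)
K(j, r) = -7/8 (K(j, r) = (1/8)*(-7) = -7/8)
v(Y, y) = (-7/8 + Y)*(Y + y) (v(Y, y) = (Y - 7/8)*(y + Y) = (-7/8 + Y)*(Y + y))
v(sqrt(-8 - 13) - 34, -15) + C = ((sqrt(-8 - 13) - 34)**2 - 7*(sqrt(-8 - 13) - 34)/8 - 7/8*(-15) + (sqrt(-8 - 13) - 34)*(-15)) - 420 = ((sqrt(-21) - 34)**2 - 7*(sqrt(-21) - 34)/8 + 105/8 + (sqrt(-21) - 34)*(-15)) - 420 = ((I*sqrt(21) - 34)**2 - 7*(I*sqrt(21) - 34)/8 + 105/8 + (I*sqrt(21) - 34)*(-15)) - 420 = ((-34 + I*sqrt(21))**2 - 7*(-34 + I*sqrt(21))/8 + 105/8 + (-34 + I*sqrt(21))*(-15)) - 420 = ((-34 + I*sqrt(21))**2 + (119/4 - 7*I*sqrt(21)/8) + 105/8 + (510 - 15*I*sqrt(21))) - 420 = (4423/8 + (-34 + I*sqrt(21))**2 - 127*I*sqrt(21)/8) - 420 = 1063/8 + (-34 + I*sqrt(21))**2 - 127*I*sqrt(21)/8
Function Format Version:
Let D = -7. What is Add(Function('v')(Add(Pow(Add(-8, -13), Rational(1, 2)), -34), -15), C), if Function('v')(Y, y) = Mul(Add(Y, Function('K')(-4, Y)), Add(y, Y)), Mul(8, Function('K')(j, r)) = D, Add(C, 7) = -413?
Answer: Add(Rational(10143, 8), Mul(Rational(-671, 8), I, Pow(21, Rational(1, 2)))) ≈ Add(1267.9, Mul(-384.36, I))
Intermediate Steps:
C = -420 (C = Add(-7, -413) = -420)
Function('K')(j, r) = Rational(-7, 8) (Function('K')(j, r) = Mul(Rational(1, 8), -7) = Rational(-7, 8))
Function('v')(Y, y) = Mul(Add(Rational(-7, 8), Y), Add(Y, y)) (Function('v')(Y, y) = Mul(Add(Y, Rational(-7, 8)), Add(y, Y)) = Mul(Add(Rational(-7, 8), Y), Add(Y, y)))
Add(Function('v')(Add(Pow(Add(-8, -13), Rational(1, 2)), -34), -15), C) = Add(Add(Pow(Add(Pow(Add(-8, -13), Rational(1, 2)), -34), 2), Mul(Rational(-7, 8), Add(Pow(Add(-8, -13), Rational(1, 2)), -34)), Mul(Rational(-7, 8), -15), Mul(Add(Pow(Add(-8, -13), Rational(1, 2)), -34), -15)), -420) = Add(Add(Pow(Add(Pow(-21, Rational(1, 2)), -34), 2), Mul(Rational(-7, 8), Add(Pow(-21, Rational(1, 2)), -34)), Rational(105, 8), Mul(Add(Pow(-21, Rational(1, 2)), -34), -15)), -420) = Add(Add(Pow(Add(Mul(I, Pow(21, Rational(1, 2))), -34), 2), Mul(Rational(-7, 8), Add(Mul(I, Pow(21, Rational(1, 2))), -34)), Rational(105, 8), Mul(Add(Mul(I, Pow(21, Rational(1, 2))), -34), -15)), -420) = Add(Add(Pow(Add(-34, Mul(I, Pow(21, Rational(1, 2)))), 2), Mul(Rational(-7, 8), Add(-34, Mul(I, Pow(21, Rational(1, 2))))), Rational(105, 8), Mul(Add(-34, Mul(I, Pow(21, Rational(1, 2)))), -15)), -420) = Add(Add(Pow(Add(-34, Mul(I, Pow(21, Rational(1, 2)))), 2), Add(Rational(119, 4), Mul(Rational(-7, 8), I, Pow(21, Rational(1, 2)))), Rational(105, 8), Add(510, Mul(-15, I, Pow(21, Rational(1, 2))))), -420) = Add(Add(Rational(4423, 8), Pow(Add(-34, Mul(I, Pow(21, Rational(1, 2)))), 2), Mul(Rational(-127, 8), I, Pow(21, Rational(1, 2)))), -420) = Add(Rational(1063, 8), Pow(Add(-34, Mul(I, Pow(21, Rational(1, 2)))), 2), Mul(Rational(-127, 8), I, Pow(21, Rational(1, 2))))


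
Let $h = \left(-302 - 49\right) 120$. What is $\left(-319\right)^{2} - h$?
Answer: $143881$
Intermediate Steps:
$h = -42120$ ($h = \left(-351\right) 120 = -42120$)
$\left(-319\right)^{2} - h = \left(-319\right)^{2} - -42120 = 101761 + 42120 = 143881$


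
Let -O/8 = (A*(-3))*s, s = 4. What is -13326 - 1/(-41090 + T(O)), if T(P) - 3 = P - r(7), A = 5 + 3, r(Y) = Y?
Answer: -537384275/40326 ≈ -13326.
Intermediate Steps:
A = 8
O = 768 (O = -8*8*(-3)*4 = -(-192)*4 = -8*(-96) = 768)
T(P) = -4 + P (T(P) = 3 + (P - 1*7) = 3 + (P - 7) = 3 + (-7 + P) = -4 + P)
-13326 - 1/(-41090 + T(O)) = -13326 - 1/(-41090 + (-4 + 768)) = -13326 - 1/(-41090 + 764) = -13326 - 1/(-40326) = -13326 - 1*(-1/40326) = -13326 + 1/40326 = -537384275/40326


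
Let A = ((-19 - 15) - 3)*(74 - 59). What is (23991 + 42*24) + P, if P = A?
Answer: 24444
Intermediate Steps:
A = -555 (A = (-34 - 3)*15 = -37*15 = -555)
P = -555
(23991 + 42*24) + P = (23991 + 42*24) - 555 = (23991 + 1008) - 555 = 24999 - 555 = 24444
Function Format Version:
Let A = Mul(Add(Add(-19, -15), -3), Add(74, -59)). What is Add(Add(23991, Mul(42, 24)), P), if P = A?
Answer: 24444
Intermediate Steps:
A = -555 (A = Mul(Add(-34, -3), 15) = Mul(-37, 15) = -555)
P = -555
Add(Add(23991, Mul(42, 24)), P) = Add(Add(23991, Mul(42, 24)), -555) = Add(Add(23991, 1008), -555) = Add(24999, -555) = 24444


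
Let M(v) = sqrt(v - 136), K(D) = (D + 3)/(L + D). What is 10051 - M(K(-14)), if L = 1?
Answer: 10051 - I*sqrt(22841)/13 ≈ 10051.0 - 11.626*I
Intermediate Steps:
K(D) = (3 + D)/(1 + D) (K(D) = (D + 3)/(1 + D) = (3 + D)/(1 + D))
M(v) = sqrt(-136 + v)
10051 - M(K(-14)) = 10051 - sqrt(-136 + (3 - 14)/(1 - 14)) = 10051 - sqrt(-136 - 11/(-13)) = 10051 - sqrt(-136 - 1/13*(-11)) = 10051 - sqrt(-136 + 11/13) = 10051 - sqrt(-1757/13) = 10051 - I*sqrt(22841)/13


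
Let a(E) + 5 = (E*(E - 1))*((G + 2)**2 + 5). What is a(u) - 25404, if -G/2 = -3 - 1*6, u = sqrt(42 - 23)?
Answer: -17714 - 405*sqrt(19) ≈ -19479.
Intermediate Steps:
u = sqrt(19) ≈ 4.3589
G = 18 (G = -2*(-3 - 1*6) = -2*(-3 - 6) = -2*(-9) = 18)
a(E) = -5 + 405*E*(-1 + E) (a(E) = -5 + (E*(E - 1))*((18 + 2)**2 + 5) = -5 + (E*(-1 + E))*(20**2 + 5) = -5 + (E*(-1 + E))*(400 + 5) = -5 + (E*(-1 + E))*405 = -5 + 405*E*(-1 + E))
a(u) - 25404 = (-5 - 405*sqrt(19) + 405*(sqrt(19))**2) - 25404 = (-5 - 405*sqrt(19) + 405*19) - 25404 = (-5 - 405*sqrt(19) + 7695) - 25404 = (7690 - 405*sqrt(19)) - 25404 = -17714 - 405*sqrt(19)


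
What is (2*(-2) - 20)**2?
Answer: 576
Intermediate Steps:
(2*(-2) - 20)**2 = (-4 - 20)**2 = (-24)**2 = 576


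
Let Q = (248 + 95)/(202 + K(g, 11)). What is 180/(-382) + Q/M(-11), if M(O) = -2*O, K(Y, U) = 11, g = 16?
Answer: -356227/895026 ≈ -0.39801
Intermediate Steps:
Q = 343/213 (Q = (248 + 95)/(202 + 11) = 343/213 ≈ 1.6103)
180/(-382) + Q/M(-11) = 180/(-382) + 343/(213*((-2*(-11)))) = 180*(-1/382) + (343/213)/22 = -90/191 + (343/213)*(1/22) = -90/191 + 343/4686 = -356227/895026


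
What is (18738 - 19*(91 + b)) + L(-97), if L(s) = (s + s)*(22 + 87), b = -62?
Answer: -2959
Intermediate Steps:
L(s) = 218*s (L(s) = (2*s)*109 = 218*s)
(18738 - 19*(91 + b)) + L(-97) = (18738 - 19*(91 - 62)) + 218*(-97) = (18738 - 19*29) - 21146 = (18738 - 551) - 21146 = 18187 - 21146 = -2959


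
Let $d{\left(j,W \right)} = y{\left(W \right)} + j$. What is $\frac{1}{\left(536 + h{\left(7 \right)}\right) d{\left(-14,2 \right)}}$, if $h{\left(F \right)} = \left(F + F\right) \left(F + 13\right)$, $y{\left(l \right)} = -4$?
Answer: $- \frac{1}{14688} \approx -6.8083 \cdot 10^{-5}$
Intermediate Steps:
$d{\left(j,W \right)} = -4 + j$
$h{\left(F \right)} = 2 F \left(13 + F\right)$
$\frac{1}{\left(536 + h{\left(7 \right)}\right) d{\left(-14,2 \right)}} = \frac{1}{\left(536 + 2 \cdot 7 \left(13 + 7\right)\right) \left(-4 - 14\right)} = \frac{1}{\left(536 + 2 \cdot 7 \cdot 20\right) \left(-18\right)} = \frac{1}{536 + 280} \left(- \frac{1}{18}\right) = \frac{1}{816} \left(- \frac{1}{18}\right) = - \frac{1}{14688}$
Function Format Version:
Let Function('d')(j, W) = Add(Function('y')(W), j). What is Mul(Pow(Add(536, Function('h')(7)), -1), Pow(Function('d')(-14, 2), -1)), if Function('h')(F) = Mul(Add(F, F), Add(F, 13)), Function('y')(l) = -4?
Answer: Rational(-1, 14688) ≈ -6.8083e-5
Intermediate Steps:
Function('d')(j, W) = Add(-4, j)
Function('h')(F) = Mul(2, F, Add(13, F)) (Function('h')(F) = Mul(Mul(2, F), Add(13, F)) = Mul(2, F, Add(13, F)))
Mul(Pow(Add(536, Function('h')(7)), -1), Pow(Function('d')(-14, 2), -1)) = Mul(Pow(Add(536, Mul(2, 7, Add(13, 7))), -1), Pow(Add(-4, -14), -1)) = Mul(Pow(Add(536, Mul(2, 7, 20)), -1), Pow(-18, -1)) = Mul(Pow(Add(536, 280), -1), Rational(-1, 18)) = Mul(Pow(816, -1), Rational(-1, 18)) = Mul(Rational(1, 816), Rational(-1, 18)) = Rational(-1, 14688)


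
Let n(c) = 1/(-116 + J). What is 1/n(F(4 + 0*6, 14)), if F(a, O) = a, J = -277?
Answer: -393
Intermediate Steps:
n(c) = -1/393 (n(c) = 1/(-116 - 277) = 1/(-393) = -1/393)
1/n(F(4 + 0*6, 14)) = 1/(-1/393) = -393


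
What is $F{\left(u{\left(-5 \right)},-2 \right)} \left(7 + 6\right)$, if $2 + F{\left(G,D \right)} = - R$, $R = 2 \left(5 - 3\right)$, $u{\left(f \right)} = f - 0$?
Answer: $-78$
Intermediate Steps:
$u{\left(f \right)} = f$ ($u{\left(f \right)} = f + 0 = f$)
$R = 4$ ($R = 2 \left(5 - 3\right) = 2 \cdot 2 = 4$)
$F{\left(G,D \right)} = -6$ ($F{\left(G,D \right)} = -2 - 4 = -6$)
$F{\left(u{\left(-5 \right)},-2 \right)} \left(7 + 6\right) = - 6 \left(7 + 6\right) = \left(-6\right) 13 = -78$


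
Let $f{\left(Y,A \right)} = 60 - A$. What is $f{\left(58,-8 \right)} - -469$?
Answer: $537$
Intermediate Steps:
$f{\left(58,-8 \right)} - -469 = \left(60 - -8\right) - -469 = \left(60 + 8\right) + 469 = 68 + 469 = 537$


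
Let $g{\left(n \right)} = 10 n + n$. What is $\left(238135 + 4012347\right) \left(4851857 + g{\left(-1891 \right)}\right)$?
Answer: $20534316568992$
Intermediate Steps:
$g{\left(n \right)} = 11 n$
$\left(238135 + 4012347\right) \left(4851857 + g{\left(-1891 \right)}\right) = \left(238135 + 4012347\right) \left(4851857 + 11 \left(-1891\right)\right) = 4250482 \left(4851857 - 20801\right) = 4250482 \cdot 4831056 = 20534316568992$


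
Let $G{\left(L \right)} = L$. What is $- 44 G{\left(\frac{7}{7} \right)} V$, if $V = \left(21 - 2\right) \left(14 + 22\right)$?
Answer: $-30096$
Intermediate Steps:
$V = 684$ ($V = 19 \cdot 36 = 684$)
$- 44 G{\left(\frac{7}{7} \right)} V = - 44 \cdot \frac{7}{7} \cdot 684 = - 44 \cdot 7 \cdot \frac{1}{7} \cdot 684 = \left(-44\right) 1 \cdot 684 = \left(-44\right) 684 = -30096$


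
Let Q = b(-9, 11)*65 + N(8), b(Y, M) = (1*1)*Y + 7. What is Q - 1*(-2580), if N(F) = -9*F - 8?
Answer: 2370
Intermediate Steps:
N(F) = -8 - 9*F
b(Y, M) = 7 + Y (b(Y, M) = 1*Y + 7 = Y + 7 = 7 + Y)
Q = -210 (Q = (7 - 9)*65 + (-8 - 9*8) = -2*65 + (-8 - 72) = -130 - 80 = -210)
Q - 1*(-2580) = -210 - 1*(-2580) = -210 + 2580 = 2370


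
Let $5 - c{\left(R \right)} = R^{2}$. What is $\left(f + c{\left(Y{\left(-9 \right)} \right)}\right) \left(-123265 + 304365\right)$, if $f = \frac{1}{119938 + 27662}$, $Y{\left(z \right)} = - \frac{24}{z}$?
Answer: $- \frac{564305789}{1476} \approx -3.8232 \cdot 10^{5}$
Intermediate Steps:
$c{\left(R \right)} = 5 - R^{2}$
$f = \frac{1}{147600} \approx 6.7751 \cdot 10^{-6}$
$\left(f + c{\left(Y{\left(-9 \right)} \right)}\right) \left(-123265 + 304365\right) = \left(\frac{1}{147600} + \left(5 - \left(- \frac{24}{-9}\right)^{2}\right)\right) \left(-123265 + 304365\right) = \left(\frac{1}{147600} + \left(5 - \left(\left(-24\right) \left(- \frac{1}{9}\right)\right)^{2}\right)\right) 181100 = \left(\frac{1}{147600} + \left(5 - \left(\frac{8}{3}\right)^{2}\right)\right) 181100 = \left(\frac{1}{147600} + \left(5 - \frac{64}{9}\right)\right) 181100 = \left(\frac{1}{147600} - \frac{19}{9}\right) 181100 = \left(- \frac{311599}{147600}\right) 181100 = - \frac{564305789}{1476}$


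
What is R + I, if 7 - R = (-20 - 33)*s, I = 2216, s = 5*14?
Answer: 5933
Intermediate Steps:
s = 70
R = 3717 (R = 7 - (-20 - 33)*70 = 7 - (-53)*70 = 7 - 1*(-3710) = 7 + 3710 = 3717)
R + I = 3717 + 2216 = 5933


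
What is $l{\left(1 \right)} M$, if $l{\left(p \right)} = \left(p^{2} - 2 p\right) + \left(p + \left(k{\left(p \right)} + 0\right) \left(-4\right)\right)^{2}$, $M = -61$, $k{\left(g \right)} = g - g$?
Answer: $0$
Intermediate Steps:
$k{\left(g \right)} = 0$
$l{\left(p \right)} = - 2 p + 2 p^{2}$ ($l{\left(p \right)} = \left(p^{2} - 2 p\right) + \left(p + \left(0 + 0\right) \left(-4\right)\right)^{2} = \left(p^{2} - 2 p\right) + \left(p + 0 \left(-4\right)\right)^{2} = \left(p^{2} - 2 p\right) + \left(p + 0\right)^{2} = \left(p^{2} - 2 p\right) + p^{2} = - 2 p + 2 p^{2}$)
$l{\left(1 \right)} M = 2 \cdot 1 \left(-1 + 1\right) \left(-61\right) = 2 \cdot 1 \cdot 0 \left(-61\right) = 0 \left(-61\right) = 0$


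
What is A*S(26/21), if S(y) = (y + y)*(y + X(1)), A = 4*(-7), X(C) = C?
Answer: -9776/63 ≈ -155.17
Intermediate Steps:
A = -28
S(y) = 2*y*(1 + y) (S(y) = (y + y)*(y + 1) = (2*y)*(1 + y) = 2*y*(1 + y))
A*S(26/21) = -56*26/21*(1 + 26/21) = -56*26*(1/21)*(1 + 26*(1/21)) = -56*26*(1 + 26/21)/21 = -56*26*47/(21*21) = -28*2444/441 = -9776/63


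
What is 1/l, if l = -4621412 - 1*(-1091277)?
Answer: -1/3530135 ≈ -2.8328e-7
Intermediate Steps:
l = -3530135 (l = -4621412 + 1091277 = -3530135)
1/l = 1/(-3530135) = -1/3530135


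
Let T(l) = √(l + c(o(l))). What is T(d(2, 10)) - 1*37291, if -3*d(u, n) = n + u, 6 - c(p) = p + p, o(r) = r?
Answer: -37291 + √10 ≈ -37288.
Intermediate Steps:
c(p) = 6 - 2*p (c(p) = 6 - (p + p) = 6 - 2*p)
d(u, n) = -n/3 - u/3 (d(u, n) = -(n + u)/3 = -n/3 - u/3)
T(l) = √(6 - l) (T(l) = √(l + (6 - 2*l)) = √(6 - l))
T(d(2, 10)) - 1*37291 = √(6 - (-⅓*10 - ⅓*2)) - 1*37291 = √(6 - (-10/3 - ⅔)) - 37291 = √(6 - 1*(-4)) - 37291 = √(6 + 4) - 37291 = √10 - 37291 = -37291 + √10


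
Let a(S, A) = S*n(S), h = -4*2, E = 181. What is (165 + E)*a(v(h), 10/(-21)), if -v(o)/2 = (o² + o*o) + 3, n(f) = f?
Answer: 23750824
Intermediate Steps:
h = -8
v(o) = -6 - 4*o² (v(o) = -2*((o² + o*o) + 3) = -2*((o² + o²) + 3) = -2*(2*o² + 3) = -2*(3 + 2*o²) = -6 - 4*o²)
a(S, A) = S² (a(S, A) = S*S = S²)
(165 + E)*a(v(h), 10/(-21)) = (165 + 181)*(-6 - 4*(-8)²)² = 346*(-6 - 4*64)² = 346*(-6 - 256)² = 346*(-262)² = 346*68644 = 23750824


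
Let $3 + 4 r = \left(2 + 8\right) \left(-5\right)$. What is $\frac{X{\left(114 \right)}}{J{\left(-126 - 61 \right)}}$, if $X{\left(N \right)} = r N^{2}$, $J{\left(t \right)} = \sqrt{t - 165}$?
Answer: $\frac{172197 i \sqrt{22}}{88} \approx 9178.1 i$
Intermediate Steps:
$r = - \frac{53}{4}$ ($r = - \frac{3}{4} + \frac{\left(2 + 8\right) \left(-5\right)}{4} = - \frac{3}{4} + \frac{10 \left(-5\right)}{4} = - \frac{3}{4} + \frac{1}{4} \left(-50\right) = - \frac{3}{4} - \frac{25}{2} = - \frac{53}{4} \approx -13.25$)
$J{\left(t \right)} = \sqrt{-165 + t}$
$X{\left(N \right)} = - \frac{53 N^{2}}{4}$
$\frac{X{\left(114 \right)}}{J{\left(-126 - 61 \right)}} = \frac{\left(- \frac{53}{4}\right) 114^{2}}{\sqrt{-165 - 187}} = \frac{\left(- \frac{53}{4}\right) 12996}{\sqrt{-165 - 187}} = - \frac{172197}{\sqrt{-165 - 187}} = - \frac{172197}{\sqrt{-352}} = - \frac{172197}{4 i \sqrt{22}} = - 172197 \left(- \frac{i \sqrt{22}}{88}\right) = \frac{172197 i \sqrt{22}}{88}$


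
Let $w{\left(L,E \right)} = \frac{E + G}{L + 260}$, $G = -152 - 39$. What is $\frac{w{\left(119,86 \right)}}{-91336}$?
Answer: $\frac{15}{4945192} \approx 3.0332 \cdot 10^{-6}$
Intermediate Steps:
$G = -191$ ($G = -152 - 39 = -191$)
$w{\left(L,E \right)} = \frac{-191 + E}{260 + L}$ ($w{\left(L,E \right)} = \frac{E - 191}{L + 260} = \frac{-191 + E}{260 + L}$)
$\frac{w{\left(119,86 \right)}}{-91336} = \frac{\frac{1}{260 + 119} \left(-191 + 86\right)}{-91336} = \frac{1}{379} \left(-105\right) \left(- \frac{1}{91336}\right) = \left(- \frac{105}{379}\right) \left(- \frac{1}{91336}\right) = \frac{15}{4945192}$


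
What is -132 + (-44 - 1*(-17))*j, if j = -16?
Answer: 300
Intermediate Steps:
-132 + (-44 - 1*(-17))*j = -132 + (-44 - 1*(-17))*(-16) = -132 + (-44 + 17)*(-16) = -132 - 27*(-16) = -132 + 432 = 300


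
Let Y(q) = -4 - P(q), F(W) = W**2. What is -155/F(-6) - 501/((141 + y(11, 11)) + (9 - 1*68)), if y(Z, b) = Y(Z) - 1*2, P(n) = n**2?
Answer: 1229/180 ≈ 6.8278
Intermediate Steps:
Y(q) = -4 - q**2
y(Z, b) = -6 - Z**2 (y(Z, b) = (-4 - Z**2) - 1*2 = (-4 - Z**2) - 2 = -6 - Z**2)
-155/F(-6) - 501/((141 + y(11, 11)) + (9 - 1*68)) = -155/((-6)**2) - 501/((141 + (-6 - 1*11**2)) + (9 - 1*68)) = -155/36 - 501/((141 + (-6 - 1*121)) + (9 - 68)) = -155*1/36 - 501/((141 + (-6 - 121)) - 59) = -155/36 - 501/((141 - 127) - 59) = -155/36 - 501/(14 - 59) = -155/36 - 501/(-45) = -155/36 - 501*(-1/45) = -155/36 + 167/15 = 1229/180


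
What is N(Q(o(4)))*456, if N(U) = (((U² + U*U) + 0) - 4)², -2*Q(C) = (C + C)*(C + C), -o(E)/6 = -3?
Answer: 321603465837696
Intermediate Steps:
o(E) = 18 (o(E) = -6*(-3) = 18)
Q(C) = -2*C² (Q(C) = -(C + C)*(C + C)/2 = -2*C*2*C/2 = -2*C²)
N(U) = (-4 + 2*U²)² (N(U) = (((U² + U²) + 0) - 4)² = ((2*U² + 0) - 4)² = (2*U² - 4)² = (-4 + 2*U²)²)
N(Q(o(4)))*456 = (4*(-2 + (-2*18²)²)²)*456 = (4*(-2 + (-2*324)²)²)*456 = (4*(-2 + (-648)²)²)*456 = (4*(-2 + 419904)²)*456 = (4*419902²)*456 = (4*176317689604)*456 = 705270758416*456 = 321603465837696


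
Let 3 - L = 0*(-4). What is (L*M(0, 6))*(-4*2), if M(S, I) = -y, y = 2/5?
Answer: 48/5 ≈ 9.6000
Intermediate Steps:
L = 3 (L = 3 - 0*(-4) = 3 - 1*0 = 3 + 0 = 3)
y = 2/5 (y = 2*(1/5) = 2/5 ≈ 0.40000)
M(S, I) = -2/5 (M(S, I) = -1*2/5 = -2/5)
(L*M(0, 6))*(-4*2) = (3*(-2/5))*(-4*2) = -6/5*(-8) = 48/5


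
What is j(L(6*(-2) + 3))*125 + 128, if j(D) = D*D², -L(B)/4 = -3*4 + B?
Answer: 74088128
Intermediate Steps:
L(B) = 48 - 4*B (L(B) = -4*(-3*4 + B) = -4*(-12 + B) = 48 - 4*B)
j(D) = D³
j(L(6*(-2) + 3))*125 + 128 = (48 - 4*(6*(-2) + 3))³*125 + 128 = (48 - 4*(-12 + 3))³*125 + 128 = (48 - 4*(-9))³*125 + 128 = (48 + 36)³*125 + 128 = 84³*125 + 128 = 592704*125 + 128 = 74088000 + 128 = 74088128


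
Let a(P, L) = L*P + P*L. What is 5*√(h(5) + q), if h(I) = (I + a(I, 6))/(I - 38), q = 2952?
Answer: 5*√3212583/33 ≈ 271.57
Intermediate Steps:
a(P, L) = 2*L*P (a(P, L) = L*P + L*P = 2*L*P)
h(I) = 13*I/(-38 + I) (h(I) = (I + 2*6*I)/(I - 38) = (I + 12*I)/(-38 + I) = (13*I)/(-38 + I) = 13*I/(-38 + I))
5*√(h(5) + q) = 5*√(13*5/(-38 + 5) + 2952) = 5*√(13*5/(-33) + 2952) = 5*√(13*5*(-1/33) + 2952) = 5*√(-65/33 + 2952) = 5*√(97351/33) = 5*(√3212583/33) = 5*√3212583/33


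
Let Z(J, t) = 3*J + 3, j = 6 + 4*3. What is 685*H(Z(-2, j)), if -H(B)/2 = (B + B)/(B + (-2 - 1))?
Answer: -1370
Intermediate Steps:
j = 18 (j = 6 + 12 = 18)
Z(J, t) = 3 + 3*J
H(B) = -4*B/(-3 + B) (H(B) = -2*(B + B)/(B + (-2 - 1)) = -2*2*B/(B - 3) = -2*2*B/(-3 + B) = -4*B/(-3 + B))
685*H(Z(-2, j)) = 685*(-4*(3 + 3*(-2))/(-3 + (3 + 3*(-2)))) = 685*(-4*(3 - 6)/(-3 + (3 - 6))) = 685*(-4*(-3)/(-3 - 3)) = 685*(-4*(-3)/(-6)) = 685*(-4*(-3)*(-⅙)) = 685*(-2) = -1370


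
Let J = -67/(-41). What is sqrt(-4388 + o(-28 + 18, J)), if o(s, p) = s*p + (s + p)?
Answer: I*sqrt(7417761)/41 ≈ 66.428*I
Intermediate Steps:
J = 67/41 (J = -67*(-1/41) = 67/41 ≈ 1.6341)
o(s, p) = p + s + p*s (o(s, p) = p*s + (p + s) = p + s + p*s)
sqrt(-4388 + o(-28 + 18, J)) = sqrt(-4388 + (67/41 + (-28 + 18) + 67*(-28 + 18)/41)) = sqrt(-4388 + (67/41 - 10 + (67/41)*(-10))) = sqrt(-4388 + (67/41 - 10 - 670/41)) = sqrt(-4388 - 1013/41) = sqrt(-180921/41) = I*sqrt(7417761)/41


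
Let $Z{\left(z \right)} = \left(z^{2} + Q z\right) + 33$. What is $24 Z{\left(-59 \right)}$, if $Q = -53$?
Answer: $159384$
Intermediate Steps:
$Z{\left(z \right)} = 33 + z^{2} - 53 z$ ($Z{\left(z \right)} = \left(z^{2} - 53 z\right) + 33 = 33 + z^{2} - 53 z$)
$24 Z{\left(-59 \right)} = 24 \left(33 + \left(-59\right)^{2} - -3127\right) = 24 \left(33 + 3481 + 3127\right) = 24 \cdot 6641 = 159384$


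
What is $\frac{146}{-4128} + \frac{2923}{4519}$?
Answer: $\frac{5703185}{9327216} \approx 0.61146$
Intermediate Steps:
$\frac{146}{-4128} + \frac{2923}{4519} = 146 \left(- \frac{1}{4128}\right) + 2923 \cdot \frac{1}{4519} = - \frac{73}{2064} + \frac{2923}{4519} = \frac{5703185}{9327216}$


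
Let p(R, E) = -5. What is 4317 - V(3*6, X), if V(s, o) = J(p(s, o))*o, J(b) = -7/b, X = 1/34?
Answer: 733883/170 ≈ 4317.0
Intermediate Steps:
X = 1/34 ≈ 0.029412
V(s, o) = 7*o/5 (V(s, o) = (-7/(-5))*o = (-7*(-⅕))*o = 7*o/5)
4317 - V(3*6, X) = 4317 - 7/(5*34) = 4317 - 1*7/170 = 4317 - 7/170 = 733883/170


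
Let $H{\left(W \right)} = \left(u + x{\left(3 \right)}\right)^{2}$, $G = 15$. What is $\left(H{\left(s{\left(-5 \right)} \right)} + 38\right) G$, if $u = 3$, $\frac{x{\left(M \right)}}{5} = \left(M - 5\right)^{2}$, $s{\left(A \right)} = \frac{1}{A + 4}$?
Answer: $8505$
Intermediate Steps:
$s{\left(A \right)} = \frac{1}{4 + A}$
$x{\left(M \right)} = 5 \left(-5 + M\right)^{2}$ ($x{\left(M \right)} = 5 \left(M - 5\right)^{2} = 5 \left(-5 + M\right)^{2}$)
$H{\left(W \right)} = 529$ ($H{\left(W \right)} = \left(3 + 5 \left(-5 + 3\right)^{2}\right)^{2} = \left(3 + 5 \left(-2\right)^{2}\right)^{2} = \left(3 + 5 \cdot 4\right)^{2} = \left(3 + 20\right)^{2} = 23^{2} = 529$)
$\left(H{\left(s{\left(-5 \right)} \right)} + 38\right) G = \left(529 + 38\right) 15 = 567 \cdot 15 = 8505$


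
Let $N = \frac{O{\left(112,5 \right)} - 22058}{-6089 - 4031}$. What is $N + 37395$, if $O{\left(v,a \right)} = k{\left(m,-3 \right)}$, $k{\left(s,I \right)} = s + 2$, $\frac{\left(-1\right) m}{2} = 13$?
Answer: $\frac{189229741}{5060} \approx 37397.0$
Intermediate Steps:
$m = -26$ ($m = \left(-2\right) 13 = -26$)
$k{\left(s,I \right)} = 2 + s$
$O{\left(v,a \right)} = -24$ ($O{\left(v,a \right)} = 2 - 26 = -24$)
$N = \frac{11041}{5060}$ ($N = \frac{-24 - 22058}{-6089 - 4031} = - \frac{22082}{-10120} = \left(-22082\right) \left(- \frac{1}{10120}\right) = \frac{11041}{5060} \approx 2.182$)
$N + 37395 = \frac{11041}{5060} + 37395 = \frac{189229741}{5060}$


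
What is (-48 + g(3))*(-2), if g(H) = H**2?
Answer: 78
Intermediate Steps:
(-48 + g(3))*(-2) = (-48 + 3**2)*(-2) = (-48 + 9)*(-2) = -39*(-2) = 78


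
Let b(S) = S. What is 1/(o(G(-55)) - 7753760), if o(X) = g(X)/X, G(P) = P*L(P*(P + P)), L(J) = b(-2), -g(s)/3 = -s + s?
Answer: -1/7753760 ≈ -1.2897e-7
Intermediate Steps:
g(s) = 0 (g(s) = -3*(-s + s) = -3*0 = 0)
L(J) = -2
G(P) = -2*P (G(P) = P*(-2) = -2*P)
o(X) = 0 (o(X) = 0/X = 0)
1/(o(G(-55)) - 7753760) = 1/(0 - 7753760) = 1/(-7753760) = -1/7753760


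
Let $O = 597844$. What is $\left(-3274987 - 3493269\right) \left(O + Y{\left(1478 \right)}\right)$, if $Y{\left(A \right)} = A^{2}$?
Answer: $-18831508179968$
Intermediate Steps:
$\left(-3274987 - 3493269\right) \left(O + Y{\left(1478 \right)}\right) = \left(-3274987 - 3493269\right) \left(597844 + 1478^{2}\right) = - 6768256 \left(597844 + 2184484\right) = \left(-6768256\right) 2782328 = -18831508179968$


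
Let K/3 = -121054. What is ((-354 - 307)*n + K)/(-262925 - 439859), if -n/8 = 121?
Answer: -138343/351392 ≈ -0.39370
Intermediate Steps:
K = -363162 (K = 3*(-121054) = -363162)
n = -968 (n = -8*121 = -968)
((-354 - 307)*n + K)/(-262925 - 439859) = ((-354 - 307)*(-968) - 363162)/(-262925 - 439859) = (-661*(-968) - 363162)/(-702784) = (639848 - 363162)*(-1/702784) = 276686*(-1/702784) = -138343/351392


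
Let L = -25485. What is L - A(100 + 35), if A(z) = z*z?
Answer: -43710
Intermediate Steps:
A(z) = z²
L - A(100 + 35) = -25485 - (100 + 35)² = -25485 - 1*135² = -25485 - 1*18225 = -25485 - 18225 = -43710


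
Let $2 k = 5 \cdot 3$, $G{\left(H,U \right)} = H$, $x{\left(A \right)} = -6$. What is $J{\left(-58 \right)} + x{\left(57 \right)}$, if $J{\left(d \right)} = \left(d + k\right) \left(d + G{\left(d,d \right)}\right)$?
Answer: $5852$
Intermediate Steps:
$k = \frac{15}{2}$ ($k = \frac{5 \cdot 3}{2} = \frac{1}{2} \cdot 15 = \frac{15}{2} \approx 7.5$)
$J{\left(d \right)} = 2 d \left(\frac{15}{2} + d\right)$ ($J{\left(d \right)} = \left(d + \frac{15}{2}\right) \left(d + d\right) = \left(\frac{15}{2} + d\right) 2 d = 2 d \left(\frac{15}{2} + d\right)$)
$J{\left(-58 \right)} + x{\left(57 \right)} = - 58 \left(15 + 2 \left(-58\right)\right) - 6 = - 58 \left(15 - 116\right) - 6 = \left(-58\right) \left(-101\right) - 6 = 5858 - 6 = 5852$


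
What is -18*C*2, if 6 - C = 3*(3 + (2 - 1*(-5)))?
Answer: 864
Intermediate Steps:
C = -24 (C = 6 - 3*(3 + (2 - 1*(-5))) = 6 - 3*(3 + (2 + 5)) = 6 - 3*(3 + 7) = 6 - 3*10 = 6 - 1*30 = 6 - 30 = -24)
-18*C*2 = -18*(-24)*2 = 432*2 = 864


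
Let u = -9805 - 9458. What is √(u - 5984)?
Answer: I*√25247 ≈ 158.89*I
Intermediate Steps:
u = -19263
√(u - 5984) = √(-19263 - 5984) = √(-25247) = I*√25247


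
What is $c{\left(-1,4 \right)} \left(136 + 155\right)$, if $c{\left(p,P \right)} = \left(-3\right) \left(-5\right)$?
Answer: $4365$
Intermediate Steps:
$c{\left(p,P \right)} = 15$
$c{\left(-1,4 \right)} \left(136 + 155\right) = 15 \left(136 + 155\right) = 15 \cdot 291 = 4365$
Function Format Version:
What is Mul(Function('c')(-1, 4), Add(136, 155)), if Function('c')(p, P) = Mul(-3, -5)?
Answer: 4365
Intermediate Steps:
Function('c')(p, P) = 15
Mul(Function('c')(-1, 4), Add(136, 155)) = Mul(15, Add(136, 155)) = Mul(15, 291) = 4365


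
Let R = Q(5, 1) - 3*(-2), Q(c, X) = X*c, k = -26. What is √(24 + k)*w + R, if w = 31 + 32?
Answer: 11 + 63*I*√2 ≈ 11.0 + 89.095*I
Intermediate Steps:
w = 63
R = 11 (R = 1*5 - 3*(-2) = 5 + 6 = 11)
√(24 + k)*w + R = √(24 - 26)*63 + 11 = √(-2)*63 + 11 = (I*√2)*63 + 11 = 63*I*√2 + 11 = 11 + 63*I*√2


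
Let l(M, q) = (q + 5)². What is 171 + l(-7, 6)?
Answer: 292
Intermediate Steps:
l(M, q) = (5 + q)²
171 + l(-7, 6) = 171 + (5 + 6)² = 171 + 11² = 171 + 121 = 292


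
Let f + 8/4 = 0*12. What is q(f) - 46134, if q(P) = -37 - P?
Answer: -46169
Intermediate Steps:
f = -2 (f = -2 + 0*12 = -2 + 0 = -2)
q(f) - 46134 = (-37 - 1*(-2)) - 46134 = (-37 + 2) - 46134 = -35 - 46134 = -46169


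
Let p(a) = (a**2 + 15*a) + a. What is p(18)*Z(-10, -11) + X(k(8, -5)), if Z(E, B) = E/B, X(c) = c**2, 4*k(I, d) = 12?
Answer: 6219/11 ≈ 565.36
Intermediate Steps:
k(I, d) = 3 (k(I, d) = (1/4)*12 = 3)
p(a) = a**2 + 16*a
p(18)*Z(-10, -11) + X(k(8, -5)) = (18*(16 + 18))*(-10/(-11)) + 3**2 = (18*34)*(-10*(-1/11)) + 9 = 612*(10/11) + 9 = 6120/11 + 9 = 6219/11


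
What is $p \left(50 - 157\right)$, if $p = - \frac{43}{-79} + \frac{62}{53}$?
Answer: $- \frac{767939}{4187} \approx -183.41$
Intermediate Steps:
$p = \frac{7177}{4187}$ ($p = \left(-43\right) \left(- \frac{1}{79}\right) + 62 \cdot \frac{1}{53} = \frac{43}{79} + \frac{62}{53} = \frac{7177}{4187} \approx 1.7141$)
$p \left(50 - 157\right) = \frac{7177 \left(50 - 157\right)}{4187} = \frac{7177}{4187} \left(-107\right) = - \frac{767939}{4187}$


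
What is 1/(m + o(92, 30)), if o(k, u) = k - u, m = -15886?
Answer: -1/15824 ≈ -6.3195e-5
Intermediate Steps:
1/(m + o(92, 30)) = 1/(-15886 + (92 - 1*30)) = 1/(-15886 + (92 - 30)) = 1/(-15886 + 62) = 1/(-15824) = -1/15824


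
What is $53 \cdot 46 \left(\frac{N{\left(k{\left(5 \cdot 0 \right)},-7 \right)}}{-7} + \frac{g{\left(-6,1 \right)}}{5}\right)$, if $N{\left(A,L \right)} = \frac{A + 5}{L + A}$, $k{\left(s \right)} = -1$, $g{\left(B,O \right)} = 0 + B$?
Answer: $- \frac{96301}{35} \approx -2751.5$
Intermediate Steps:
$g{\left(B,O \right)} = B$
$N{\left(A,L \right)} = \frac{5 + A}{A + L}$
$53 \cdot 46 \left(\frac{N{\left(k{\left(5 \cdot 0 \right)},-7 \right)}}{-7} + \frac{g{\left(-6,1 \right)}}{5}\right) = 53 \cdot 46 \left(\frac{\frac{1}{-1 - 7} \left(5 - 1\right)}{-7} - \frac{6}{5}\right) = 2438 \left(\frac{1}{-8} \cdot 4 \left(- \frac{1}{7}\right) - \frac{6}{5}\right) = 2438 \left(\left(- \frac{1}{8}\right) 4 \left(- \frac{1}{7}\right) - \frac{6}{5}\right) = 2438 \left(\left(- \frac{1}{2}\right) \left(- \frac{1}{7}\right) - \frac{6}{5}\right) = 2438 \left(\frac{1}{14} - \frac{6}{5}\right) = 2438 \left(- \frac{79}{70}\right) = - \frac{96301}{35}$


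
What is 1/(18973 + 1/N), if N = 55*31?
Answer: 1705/32348966 ≈ 5.2706e-5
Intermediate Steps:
N = 1705
1/(18973 + 1/N) = 1/(18973 + 1/1705) = 1/(32348966/1705) = 1705/32348966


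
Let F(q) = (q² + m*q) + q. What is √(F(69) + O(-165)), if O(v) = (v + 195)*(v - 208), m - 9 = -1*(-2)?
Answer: I*√5601 ≈ 74.84*I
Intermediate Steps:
m = 11 (m = 9 - 1*(-2) = 9 + 2 = 11)
O(v) = (-208 + v)*(195 + v) (O(v) = (195 + v)*(-208 + v) = (-208 + v)*(195 + v))
F(q) = q² + 12*q (F(q) = (q² + 11*q) + q = q² + 12*q)
√(F(69) + O(-165)) = √(69*(12 + 69) + (-40560 + (-165)² - 13*(-165))) = √(69*81 + (-40560 + 27225 + 2145)) = √(5589 - 11190) = √(-5601) = I*√5601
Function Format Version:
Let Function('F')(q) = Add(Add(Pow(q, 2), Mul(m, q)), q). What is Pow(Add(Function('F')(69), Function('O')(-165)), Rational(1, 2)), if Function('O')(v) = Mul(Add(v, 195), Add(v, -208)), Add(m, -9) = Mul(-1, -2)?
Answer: Mul(I, Pow(5601, Rational(1, 2))) ≈ Mul(74.840, I)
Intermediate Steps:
m = 11 (m = Add(9, Mul(-1, -2)) = Add(9, 2) = 11)
Function('O')(v) = Mul(Add(-208, v), Add(195, v)) (Function('O')(v) = Mul(Add(195, v), Add(-208, v)) = Mul(Add(-208, v), Add(195, v)))
Function('F')(q) = Add(Pow(q, 2), Mul(12, q)) (Function('F')(q) = Add(Add(Pow(q, 2), Mul(11, q)), q) = Add(Pow(q, 2), Mul(12, q)))
Pow(Add(Function('F')(69), Function('O')(-165)), Rational(1, 2)) = Pow(Add(Mul(69, Add(12, 69)), Add(-40560, Pow(-165, 2), Mul(-13, -165))), Rational(1, 2)) = Pow(Add(Mul(69, 81), Add(-40560, 27225, 2145)), Rational(1, 2)) = Pow(Add(5589, -11190), Rational(1, 2)) = Pow(-5601, Rational(1, 2)) = Mul(I, Pow(5601, Rational(1, 2)))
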